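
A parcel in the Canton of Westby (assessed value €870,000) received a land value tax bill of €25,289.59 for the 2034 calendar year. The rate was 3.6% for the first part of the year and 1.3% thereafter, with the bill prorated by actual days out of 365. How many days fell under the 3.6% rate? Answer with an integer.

255 days

Let d = days at the first rate; then 365 − d days at the second rate.
€870,000 × [3.6%·d + 1.3%·(365−d)] / 365 = €25,289.59
Solving gives d = 255, so the new rate took effect on 13 Sep 2034.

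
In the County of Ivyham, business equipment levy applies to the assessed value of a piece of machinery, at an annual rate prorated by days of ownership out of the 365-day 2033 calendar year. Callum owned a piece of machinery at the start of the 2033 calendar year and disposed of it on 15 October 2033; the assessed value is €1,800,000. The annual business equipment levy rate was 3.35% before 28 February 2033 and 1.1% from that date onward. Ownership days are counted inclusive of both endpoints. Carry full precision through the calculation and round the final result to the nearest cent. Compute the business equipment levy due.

€22,058.63

1 January – 27 February 2033: 58 days at 3.35% → €1,800,000 × 3.35% × 58/365 = €9,581.9178
28 February – 15 October 2033: 230 days at 1.1% → €1,800,000 × 1.1% × 230/365 = €12,476.7123
Total = €22,058.6301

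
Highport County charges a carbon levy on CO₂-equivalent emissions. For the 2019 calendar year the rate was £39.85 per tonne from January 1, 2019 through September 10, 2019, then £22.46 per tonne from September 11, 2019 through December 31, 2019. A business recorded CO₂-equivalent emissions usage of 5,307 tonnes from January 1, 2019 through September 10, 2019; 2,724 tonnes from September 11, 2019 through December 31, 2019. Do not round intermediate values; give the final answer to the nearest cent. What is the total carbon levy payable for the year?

January 1 – September 10, 2019: 5,307 tonnes at £39.85/tonne → £211,483.95
September 11 – December 31, 2019: 2,724 tonnes at £22.46/tonne → £61,181.04

£272,664.99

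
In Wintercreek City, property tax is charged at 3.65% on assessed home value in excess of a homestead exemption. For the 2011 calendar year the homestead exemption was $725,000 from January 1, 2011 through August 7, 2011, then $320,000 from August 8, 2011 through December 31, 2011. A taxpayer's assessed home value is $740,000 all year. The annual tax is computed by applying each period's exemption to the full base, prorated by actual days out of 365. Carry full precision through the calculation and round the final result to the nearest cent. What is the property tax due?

January 1 – August 7, 2011: 219 days, exemption $725,000 → ($740,000 − $725,000) × 3.65% × 219/365 = $328.5000
August 8 – December 31, 2011: 146 days, exemption $320,000 → ($740,000 − $320,000) × 3.65% × 146/365 = $6,132.0000
Total = $6,460.5000

$6,460.50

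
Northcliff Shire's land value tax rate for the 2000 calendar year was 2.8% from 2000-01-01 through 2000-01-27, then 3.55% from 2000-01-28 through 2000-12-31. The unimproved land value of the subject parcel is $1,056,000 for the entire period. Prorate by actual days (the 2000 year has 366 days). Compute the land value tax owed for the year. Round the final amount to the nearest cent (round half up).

$36,903.74

2000-01-01 to 2000-01-27: 27 days at 2.8% → $1,056,000 × 2.8% × 27/366 = $2,181.2459
2000-01-28 to 2000-12-31: 339 days at 3.55% → $1,056,000 × 3.55% × 339/366 = $34,722.4918
Total = $36,903.7377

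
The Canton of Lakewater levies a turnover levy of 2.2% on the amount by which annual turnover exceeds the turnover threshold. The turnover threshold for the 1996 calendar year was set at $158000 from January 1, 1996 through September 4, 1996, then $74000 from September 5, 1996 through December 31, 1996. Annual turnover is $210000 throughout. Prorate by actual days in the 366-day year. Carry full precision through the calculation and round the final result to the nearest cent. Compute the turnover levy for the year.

$1739.80

January 1 – September 4, 1996: 248 days, exemption $158000 → ($210000 − $158000) × 2.2% × 248/366 = $775.1694
September 5 – December 31, 1996: 118 days, exemption $74000 → ($210000 − $74000) × 2.2% × 118/366 = $964.6339
Total = $1739.8033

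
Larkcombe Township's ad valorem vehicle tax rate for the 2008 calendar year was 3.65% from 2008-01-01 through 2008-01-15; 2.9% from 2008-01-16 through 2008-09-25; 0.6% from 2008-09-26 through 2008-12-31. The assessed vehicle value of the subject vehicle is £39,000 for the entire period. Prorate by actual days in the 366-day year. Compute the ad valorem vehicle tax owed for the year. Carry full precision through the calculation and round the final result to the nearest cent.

£905.26

2008-01-01 to 2008-01-15: 15 days at 3.65% → £39,000 × 3.65% × 15/366 = £58.3402
2008-01-16 to 2008-09-25: 254 days at 2.9% → £39,000 × 2.9% × 254/366 = £784.9016
2008-09-26 to 2008-12-31: 97 days at 0.6% → £39,000 × 0.6% × 97/366 = £62.0164
Total = £905.2582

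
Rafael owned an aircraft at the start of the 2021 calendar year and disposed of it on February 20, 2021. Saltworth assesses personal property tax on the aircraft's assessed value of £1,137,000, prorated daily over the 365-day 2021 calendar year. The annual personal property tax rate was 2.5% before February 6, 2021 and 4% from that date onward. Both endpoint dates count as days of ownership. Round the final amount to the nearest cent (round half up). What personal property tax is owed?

£4,672.60

January 1 – February 5, 2021: 36 days at 2.5% → £1,137,000 × 2.5% × 36/365 = £2,803.5616
February 6 – February 20, 2021: 15 days at 4% → £1,137,000 × 4% × 15/365 = £1,869.0411
Total = £4,672.6027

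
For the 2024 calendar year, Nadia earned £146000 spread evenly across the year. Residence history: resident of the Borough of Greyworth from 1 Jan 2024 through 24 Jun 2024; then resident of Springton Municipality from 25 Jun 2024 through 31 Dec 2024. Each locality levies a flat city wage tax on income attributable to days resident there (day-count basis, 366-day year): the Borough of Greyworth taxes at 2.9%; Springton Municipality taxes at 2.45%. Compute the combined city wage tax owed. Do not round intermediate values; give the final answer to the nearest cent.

£3892.93

The Borough of Greyworth, 1 Jan – 24 Jun 2024: 176 days → £146000 × 2.9% × 176/366 = £2036.0219
Springton Municipality, 25 Jun – 31 Dec 2024: 190 days → £146000 × 2.45% × 190/366 = £1856.9126
Total = £3892.9344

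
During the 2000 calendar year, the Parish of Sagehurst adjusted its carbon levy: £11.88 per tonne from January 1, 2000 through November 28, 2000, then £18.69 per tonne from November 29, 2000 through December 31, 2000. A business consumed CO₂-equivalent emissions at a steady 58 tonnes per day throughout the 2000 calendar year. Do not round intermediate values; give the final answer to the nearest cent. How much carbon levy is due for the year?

£265,222.98

January 1 – November 28, 2000: 333 days × 58 tonnes/day = 19,314 tonnes at £11.88/tonne → £229,450.32
November 29 – December 31, 2000: 33 days × 58 tonnes/day = 1,914 tonnes at £18.69/tonne → £35,772.66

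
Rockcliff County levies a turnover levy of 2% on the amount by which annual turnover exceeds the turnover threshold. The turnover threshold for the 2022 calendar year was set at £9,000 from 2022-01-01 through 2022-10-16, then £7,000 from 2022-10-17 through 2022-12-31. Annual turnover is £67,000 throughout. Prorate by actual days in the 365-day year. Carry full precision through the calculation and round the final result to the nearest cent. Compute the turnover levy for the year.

£1,168.33

2022-01-01 to 2022-10-16: 289 days, exemption £9,000 → (£67,000 − £9,000) × 2% × 289/365 = £918.4658
2022-10-17 to 2022-12-31: 76 days, exemption £7,000 → (£67,000 − £7,000) × 2% × 76/365 = £249.8630
Total = £1,168.3288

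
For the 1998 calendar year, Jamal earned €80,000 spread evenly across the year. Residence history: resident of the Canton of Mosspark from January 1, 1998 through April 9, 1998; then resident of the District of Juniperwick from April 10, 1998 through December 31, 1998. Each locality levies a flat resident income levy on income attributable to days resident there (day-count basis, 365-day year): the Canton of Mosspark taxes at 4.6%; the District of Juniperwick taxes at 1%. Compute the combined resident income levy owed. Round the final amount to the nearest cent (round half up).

€1,581.15

The Canton of Mosspark, January 1 – April 9, 1998: 99 days → €80,000 × 4.6% × 99/365 = €998.1370
The District of Juniperwick, April 10 – December 31, 1998: 266 days → €80,000 × 1% × 266/365 = €583.0137
Total = €1,581.1507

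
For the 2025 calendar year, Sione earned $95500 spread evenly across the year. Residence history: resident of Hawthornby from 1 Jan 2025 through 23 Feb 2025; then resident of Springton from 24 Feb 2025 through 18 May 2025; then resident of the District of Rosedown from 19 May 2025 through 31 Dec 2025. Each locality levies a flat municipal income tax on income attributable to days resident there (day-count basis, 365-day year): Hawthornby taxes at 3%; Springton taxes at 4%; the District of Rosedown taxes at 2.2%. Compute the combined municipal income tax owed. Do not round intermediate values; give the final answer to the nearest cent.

$2609.64

Hawthornby, 1 Jan – 23 Feb 2025: 54 days → $95500 × 3% × 54/365 = $423.8630
Springton, 24 Feb – 18 May 2025: 84 days → $95500 × 4% × 84/365 = $879.1233
The District of Rosedown, 19 May – 31 Dec 2025: 227 days → $95500 × 2.2% × 227/365 = $1306.6493
Total = $2609.6356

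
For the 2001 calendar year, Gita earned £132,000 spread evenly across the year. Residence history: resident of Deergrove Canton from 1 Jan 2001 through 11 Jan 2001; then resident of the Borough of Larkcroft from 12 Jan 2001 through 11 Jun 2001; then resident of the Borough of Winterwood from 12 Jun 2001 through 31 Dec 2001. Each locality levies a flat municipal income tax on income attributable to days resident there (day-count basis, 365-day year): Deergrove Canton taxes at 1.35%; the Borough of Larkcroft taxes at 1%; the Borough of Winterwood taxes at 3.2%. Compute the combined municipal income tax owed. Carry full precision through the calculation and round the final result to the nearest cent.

Deergrove Canton, 1 Jan – 11 Jan 2001: 11 days → £132,000 × 1.35% × 11/365 = £53.7041
The Borough of Larkcroft, 12 Jan – 11 Jun 2001: 151 days → £132,000 × 1% × 151/365 = £546.0822
The Borough of Winterwood, 12 Jun – 31 Dec 2001: 203 days → £132,000 × 3.2% × 203/365 = £2,349.2384
Total = £2,949.0247

£2,949.02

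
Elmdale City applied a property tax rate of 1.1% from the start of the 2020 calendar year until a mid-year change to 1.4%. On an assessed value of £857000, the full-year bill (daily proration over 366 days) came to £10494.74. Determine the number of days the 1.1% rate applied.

214 days

Let d = days at the first rate; then 366 − d days at the second rate.
£857000 × [1.1%·d + 1.4%·(366−d)] / 366 = £10494.74
Solving gives d = 214, so the new rate took effect on August 2, 2020.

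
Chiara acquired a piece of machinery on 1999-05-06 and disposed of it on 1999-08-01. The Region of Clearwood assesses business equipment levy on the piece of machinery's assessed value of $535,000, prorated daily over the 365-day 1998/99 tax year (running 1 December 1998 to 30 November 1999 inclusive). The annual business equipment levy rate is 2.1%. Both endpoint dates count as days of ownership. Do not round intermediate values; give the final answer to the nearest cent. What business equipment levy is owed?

Days held (1999-05-06 to 1999-08-01): 88 out of 365
Tax = $535,000 × 2.1% × 88/365 = $2,708.7123

$2,708.71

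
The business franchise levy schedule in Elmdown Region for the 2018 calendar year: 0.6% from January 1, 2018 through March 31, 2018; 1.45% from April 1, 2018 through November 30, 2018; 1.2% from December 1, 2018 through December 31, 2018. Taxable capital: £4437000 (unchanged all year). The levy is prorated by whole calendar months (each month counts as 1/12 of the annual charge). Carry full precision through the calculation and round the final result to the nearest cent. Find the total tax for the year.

January 1 – March 31, 2018: 3 months at 0.6% → £4437000 × 0.6% × 3/12 = £6655.5000
April 1 – November 30, 2018: 8 months at 1.45% → £4437000 × 1.45% × 8/12 = £42891.0000
December 1 – December 31, 2018: 1 month at 1.2% → £4437000 × 1.2% × 1/12 = £4437.0000
Total = £53983.5000

£53983.50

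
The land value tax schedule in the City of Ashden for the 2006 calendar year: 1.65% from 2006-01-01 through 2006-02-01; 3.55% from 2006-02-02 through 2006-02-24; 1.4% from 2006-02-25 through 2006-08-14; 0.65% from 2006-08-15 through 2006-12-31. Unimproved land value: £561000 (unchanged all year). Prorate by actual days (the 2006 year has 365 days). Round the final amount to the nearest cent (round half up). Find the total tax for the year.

2006-01-01 to 2006-02-01: 32 days at 1.65% → £561000 × 1.65% × 32/365 = £811.5288
2006-02-02 to 2006-02-24: 23 days at 3.55% → £561000 × 3.55% × 23/365 = £1254.9493
2006-02-25 to 2006-08-14: 171 days at 1.4% → £561000 × 1.4% × 171/365 = £3679.5452
2006-08-15 to 2006-12-31: 139 days at 0.65% → £561000 × 0.65% × 139/365 = £1388.6671
Total = £7134.6904

£7134.69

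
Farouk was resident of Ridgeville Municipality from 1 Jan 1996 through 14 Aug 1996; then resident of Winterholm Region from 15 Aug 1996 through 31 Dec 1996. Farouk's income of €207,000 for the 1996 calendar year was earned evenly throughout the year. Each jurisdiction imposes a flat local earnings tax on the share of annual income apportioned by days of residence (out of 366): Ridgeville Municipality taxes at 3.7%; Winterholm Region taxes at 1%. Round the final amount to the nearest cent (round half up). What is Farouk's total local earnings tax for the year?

€5,536.40

Ridgeville Municipality, 1 Jan – 14 Aug 1996: 227 days → €207,000 × 3.7% × 227/366 = €4,750.2541
Winterholm Region, 15 Aug – 31 Dec 1996: 139 days → €207,000 × 1% × 139/366 = €786.1475
Total = €5,536.4016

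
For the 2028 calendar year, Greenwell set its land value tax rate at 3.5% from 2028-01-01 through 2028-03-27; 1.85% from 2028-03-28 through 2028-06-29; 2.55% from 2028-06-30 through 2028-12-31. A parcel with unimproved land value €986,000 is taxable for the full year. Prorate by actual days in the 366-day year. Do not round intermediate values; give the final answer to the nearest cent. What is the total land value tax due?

€25,596.94

2028-01-01 to 2028-03-27: 87 days at 3.5% → €986,000 × 3.5% × 87/366 = €8,203.1967
2028-03-28 to 2028-06-29: 94 days at 1.85% → €986,000 × 1.85% × 94/366 = €4,684.8470
2028-06-30 to 2028-12-31: 185 days at 2.55% → €986,000 × 2.55% × 185/366 = €12,708.8934
Total = €25,596.9372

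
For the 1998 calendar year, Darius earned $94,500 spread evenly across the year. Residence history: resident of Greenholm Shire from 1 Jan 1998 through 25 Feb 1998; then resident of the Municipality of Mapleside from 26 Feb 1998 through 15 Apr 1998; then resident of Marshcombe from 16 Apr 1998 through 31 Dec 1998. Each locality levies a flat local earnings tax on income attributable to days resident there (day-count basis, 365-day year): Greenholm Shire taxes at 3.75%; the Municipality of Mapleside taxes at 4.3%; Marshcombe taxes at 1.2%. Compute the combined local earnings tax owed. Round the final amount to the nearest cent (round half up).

$1,896.99

Greenholm Shire, 1 Jan – 25 Feb 1998: 56 days → $94,500 × 3.75% × 56/365 = $543.6986
The Municipality of Mapleside, 26 Feb – 15 Apr 1998: 49 days → $94,500 × 4.3% × 49/365 = $545.5110
Marshcombe, 16 Apr – 31 Dec 1998: 260 days → $94,500 × 1.2% × 260/365 = $807.7808
Total = $1,896.9904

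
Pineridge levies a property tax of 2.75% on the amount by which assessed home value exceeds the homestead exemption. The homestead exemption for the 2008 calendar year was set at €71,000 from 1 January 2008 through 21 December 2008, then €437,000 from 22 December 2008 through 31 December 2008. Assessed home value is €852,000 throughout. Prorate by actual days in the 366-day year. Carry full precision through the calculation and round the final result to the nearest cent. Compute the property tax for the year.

1 January – 21 December 2008: 356 days, exemption €71,000 → (€852,000 − €71,000) × 2.75% × 356/366 = €20,890.6831
22 December – 31 December 2008: 10 days, exemption €437,000 → (€852,000 − €437,000) × 2.75% × 10/366 = €311.8169
Total = €21,202.5000

€21,202.50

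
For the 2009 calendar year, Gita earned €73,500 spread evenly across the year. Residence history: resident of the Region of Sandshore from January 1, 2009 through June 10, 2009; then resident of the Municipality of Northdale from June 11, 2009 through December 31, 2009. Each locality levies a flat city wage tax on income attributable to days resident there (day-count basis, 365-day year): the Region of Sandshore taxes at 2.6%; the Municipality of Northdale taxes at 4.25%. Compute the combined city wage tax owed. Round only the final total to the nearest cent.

The Region of Sandshore, January 1 – June 10, 2009: 161 days → €73,500 × 2.6% × 161/365 = €842.9342
The Municipality of Northdale, June 11 – December 31, 2009: 204 days → €73,500 × 4.25% × 204/365 = €1,745.8767
Total = €2,588.8110

€2,588.81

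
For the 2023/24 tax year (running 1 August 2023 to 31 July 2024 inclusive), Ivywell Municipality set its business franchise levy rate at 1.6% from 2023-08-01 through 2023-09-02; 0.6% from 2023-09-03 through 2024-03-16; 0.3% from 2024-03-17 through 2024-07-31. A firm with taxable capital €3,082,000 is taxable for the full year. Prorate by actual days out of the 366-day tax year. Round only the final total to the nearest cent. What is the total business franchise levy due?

2023-08-01 to 2023-09-02: 33 days at 1.6% → €3,082,000 × 1.6% × 33/366 = €4,446.1639
2023-09-03 to 2024-03-16: 196 days at 0.6% → €3,082,000 × 0.6% × 196/366 = €9,902.8197
2024-03-17 to 2024-07-31: 137 days at 0.3% → €3,082,000 × 0.3% × 137/366 = €3,460.9344
Total = €17,809.9180

€17,809.92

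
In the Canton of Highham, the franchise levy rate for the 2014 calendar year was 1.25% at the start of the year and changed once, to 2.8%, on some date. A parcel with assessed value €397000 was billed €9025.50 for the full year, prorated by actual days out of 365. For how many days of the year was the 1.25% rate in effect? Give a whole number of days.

Let d = days at the first rate; then 365 − d days at the second rate.
€397000 × [1.25%·d + 2.8%·(365−d)] / 365 = €9025.50
Solving gives d = 124, so the new rate took effect on May 5, 2014.

124 days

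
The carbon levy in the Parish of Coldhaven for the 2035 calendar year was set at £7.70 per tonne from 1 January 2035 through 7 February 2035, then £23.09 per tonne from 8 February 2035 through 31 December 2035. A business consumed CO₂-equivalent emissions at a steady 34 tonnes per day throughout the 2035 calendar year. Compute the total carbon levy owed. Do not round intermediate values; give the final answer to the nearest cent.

1 January – 7 February 2035: 38 days × 34 tonnes/day = 1,292 tonnes at £7.70/tonne → £9948.40
8 February – 31 December 2035: 327 days × 34 tonnes/day = 11,118 tonnes at £23.09/tonne → £256714.62

£266663.02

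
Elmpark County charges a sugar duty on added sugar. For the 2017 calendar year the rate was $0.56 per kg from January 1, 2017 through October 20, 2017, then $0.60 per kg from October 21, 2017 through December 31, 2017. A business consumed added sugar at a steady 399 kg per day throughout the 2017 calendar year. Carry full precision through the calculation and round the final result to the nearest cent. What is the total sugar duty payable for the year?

January 1 – October 20, 2017: 293 days × 399 kg/day = 116,907 kg at $0.56/kg → $65,467.92
October 21 – December 31, 2017: 72 days × 399 kg/day = 28,728 kg at $0.60/kg → $17,236.80

$82,704.72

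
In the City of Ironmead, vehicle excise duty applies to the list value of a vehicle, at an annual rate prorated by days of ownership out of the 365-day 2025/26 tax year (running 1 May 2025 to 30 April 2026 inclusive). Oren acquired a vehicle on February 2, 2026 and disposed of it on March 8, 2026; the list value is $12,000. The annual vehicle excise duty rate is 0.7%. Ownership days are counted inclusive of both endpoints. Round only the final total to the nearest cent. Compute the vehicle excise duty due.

$8.05

Days held (February 2 – March 8, 2026): 35 out of 365
Tax = $12,000 × 0.7% × 35/365 = $8.0548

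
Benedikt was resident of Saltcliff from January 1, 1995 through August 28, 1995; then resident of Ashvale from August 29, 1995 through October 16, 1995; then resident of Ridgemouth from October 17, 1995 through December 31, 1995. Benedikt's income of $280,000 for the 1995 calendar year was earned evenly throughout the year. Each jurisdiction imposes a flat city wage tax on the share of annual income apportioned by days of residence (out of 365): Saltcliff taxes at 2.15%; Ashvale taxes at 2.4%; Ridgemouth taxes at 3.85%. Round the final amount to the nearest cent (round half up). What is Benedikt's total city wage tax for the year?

Saltcliff, January 1 – August 28, 1995: 240 days → $280,000 × 2.15% × 240/365 = $3,958.3562
Ashvale, August 29 – October 16, 1995: 49 days → $280,000 × 2.4% × 49/365 = $902.1370
Ridgemouth, October 17 – December 31, 1995: 76 days → $280,000 × 3.85% × 76/365 = $2,244.6027
Total = $7,105.0959

$7,105.10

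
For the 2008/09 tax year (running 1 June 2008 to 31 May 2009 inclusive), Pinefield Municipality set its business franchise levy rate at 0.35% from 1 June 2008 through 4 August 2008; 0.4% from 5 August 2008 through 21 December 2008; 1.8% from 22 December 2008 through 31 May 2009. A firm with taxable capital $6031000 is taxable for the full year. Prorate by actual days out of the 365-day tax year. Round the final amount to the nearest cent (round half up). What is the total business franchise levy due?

$60830.48

1 June – 4 August 2008: 65 days at 0.35% → $6031000 × 0.35% × 65/365 = $3759.0479
5 August – 21 December 2008: 139 days at 0.4% → $6031000 × 0.4% × 139/365 = $9186.9479
22 December 2008 – 31 May 2009: 161 days at 1.8% → $6031000 × 1.8% × 161/365 = $47884.4877
Total = $60830.4836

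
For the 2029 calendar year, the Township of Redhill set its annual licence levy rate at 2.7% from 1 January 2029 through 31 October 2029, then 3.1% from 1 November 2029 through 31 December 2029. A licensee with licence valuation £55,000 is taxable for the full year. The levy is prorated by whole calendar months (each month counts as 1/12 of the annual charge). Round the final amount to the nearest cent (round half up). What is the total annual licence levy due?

£1,521.67

1 January – 31 October 2029: 10 months at 2.7% → £55,000 × 2.7% × 10/12 = £1,237.5000
1 November – 31 December 2029: 2 months at 3.1% → £55,000 × 3.1% × 2/12 = £284.1667
Total = £1,521.6667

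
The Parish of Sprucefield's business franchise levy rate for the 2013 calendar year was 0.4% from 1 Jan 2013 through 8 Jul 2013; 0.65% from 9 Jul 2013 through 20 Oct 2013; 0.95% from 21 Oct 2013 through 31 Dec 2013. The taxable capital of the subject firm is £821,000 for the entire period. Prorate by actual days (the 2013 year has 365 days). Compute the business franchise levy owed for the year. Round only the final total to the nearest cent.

1 Jan – 8 Jul 2013: 189 days at 0.4% → £821,000 × 0.4% × 189/365 = £1,700.4822
9 Jul – 20 Oct 2013: 104 days at 0.65% → £821,000 × 0.65% × 104/365 = £1,520.5370
21 Oct – 31 Dec 2013: 72 days at 0.95% → £821,000 × 0.95% × 72/365 = £1,538.5315
Total = £4,759.5507

£4,759.55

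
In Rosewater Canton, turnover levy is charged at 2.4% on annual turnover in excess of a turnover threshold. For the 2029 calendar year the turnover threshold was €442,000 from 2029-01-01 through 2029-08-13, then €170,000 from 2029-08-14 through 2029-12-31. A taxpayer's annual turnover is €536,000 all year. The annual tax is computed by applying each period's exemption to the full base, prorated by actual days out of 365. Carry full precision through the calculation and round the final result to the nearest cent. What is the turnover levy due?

2029-01-01 to 2029-08-13: 225 days, exemption €442,000 → (€536,000 − €442,000) × 2.4% × 225/365 = €1,390.6849
2029-08-14 to 2029-12-31: 140 days, exemption €170,000 → (€536,000 − €170,000) × 2.4% × 140/365 = €3,369.2055
Total = €4,759.8904

€4,759.89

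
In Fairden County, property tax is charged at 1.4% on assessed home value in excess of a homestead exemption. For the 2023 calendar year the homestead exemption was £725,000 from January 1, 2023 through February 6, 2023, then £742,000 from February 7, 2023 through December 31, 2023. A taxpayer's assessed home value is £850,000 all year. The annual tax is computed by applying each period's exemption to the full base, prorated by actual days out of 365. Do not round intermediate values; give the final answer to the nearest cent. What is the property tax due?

£1,536.13

January 1 – February 6, 2023: 37 days, exemption £725,000 → (£850,000 − £725,000) × 1.4% × 37/365 = £177.3973
February 7 – December 31, 2023: 328 days, exemption £742,000 → (£850,000 − £742,000) × 1.4% × 328/365 = £1,358.7288
Total = £1,536.1260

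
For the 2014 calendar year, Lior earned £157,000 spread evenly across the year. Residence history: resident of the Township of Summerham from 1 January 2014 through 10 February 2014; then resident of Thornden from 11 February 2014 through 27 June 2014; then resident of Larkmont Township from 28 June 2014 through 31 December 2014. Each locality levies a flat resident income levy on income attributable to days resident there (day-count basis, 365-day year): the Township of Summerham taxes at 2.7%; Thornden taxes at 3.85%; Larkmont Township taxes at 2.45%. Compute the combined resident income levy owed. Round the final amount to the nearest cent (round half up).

£4,715.59

The Township of Summerham, 1 January – 10 February 2014: 41 days → £157,000 × 2.7% × 41/365 = £476.1616
Thornden, 11 February – 27 June 2014: 137 days → £157,000 × 3.85% × 137/365 = £2,268.7575
Larkmont Township, 28 June – 31 December 2014: 187 days → £157,000 × 2.45% × 187/365 = £1,970.6726
Total = £4,715.5918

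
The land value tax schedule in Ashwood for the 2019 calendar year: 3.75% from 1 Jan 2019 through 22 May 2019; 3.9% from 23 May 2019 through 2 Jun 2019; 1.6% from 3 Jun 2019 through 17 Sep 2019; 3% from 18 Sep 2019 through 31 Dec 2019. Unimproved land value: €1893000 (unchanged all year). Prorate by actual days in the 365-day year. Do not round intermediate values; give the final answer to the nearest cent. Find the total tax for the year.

1 Jan – 22 May 2019: 142 days at 3.75% → €1893000 × 3.75% × 142/365 = €27617.0548
23 May – 2 Jun 2019: 11 days at 3.9% → €1893000 × 3.9% × 11/365 = €2224.9233
3 Jun – 17 Sep 2019: 107 days at 1.6% → €1893000 × 1.6% × 107/365 = €8878.9479
18 Sep – 31 Dec 2019: 105 days at 3% → €1893000 × 3% × 105/365 = €16336.8493
Total = €55057.7753

€55057.78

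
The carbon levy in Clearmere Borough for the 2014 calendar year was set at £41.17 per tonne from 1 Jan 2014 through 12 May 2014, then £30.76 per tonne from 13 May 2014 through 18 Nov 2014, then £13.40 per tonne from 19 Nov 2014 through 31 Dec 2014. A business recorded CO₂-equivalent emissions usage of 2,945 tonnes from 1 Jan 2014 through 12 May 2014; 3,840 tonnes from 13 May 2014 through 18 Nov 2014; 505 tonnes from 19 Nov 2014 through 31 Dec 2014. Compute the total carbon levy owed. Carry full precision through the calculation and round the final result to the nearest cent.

£246,131.05

1 Jan – 12 May 2014: 2,945 tonnes at £41.17/tonne → £121,245.65
13 May – 18 Nov 2014: 3,840 tonnes at £30.76/tonne → £118,118.40
19 Nov – 31 Dec 2014: 505 tonnes at £13.40/tonne → £6,767.00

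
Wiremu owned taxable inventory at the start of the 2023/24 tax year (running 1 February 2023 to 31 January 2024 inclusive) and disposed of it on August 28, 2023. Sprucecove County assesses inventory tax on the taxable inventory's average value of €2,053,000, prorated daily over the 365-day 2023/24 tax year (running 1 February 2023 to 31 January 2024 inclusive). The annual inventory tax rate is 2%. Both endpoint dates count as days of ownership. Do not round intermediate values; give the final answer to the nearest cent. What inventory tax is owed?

Days held (February 1 – August 28, 2023): 209 out of 365
Tax = €2,053,000 × 2% × 209/365 = €23,511.0685

€23,511.07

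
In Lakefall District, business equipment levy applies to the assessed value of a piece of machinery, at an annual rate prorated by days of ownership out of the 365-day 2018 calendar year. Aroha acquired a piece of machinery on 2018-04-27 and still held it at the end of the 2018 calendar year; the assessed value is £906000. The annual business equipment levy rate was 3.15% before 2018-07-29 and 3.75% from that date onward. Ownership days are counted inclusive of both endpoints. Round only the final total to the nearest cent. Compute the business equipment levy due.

£21792.40

2018-04-27 to 2018-07-28: 93 days at 3.15% → £906000 × 3.15% × 93/365 = £7271.5808
2018-07-29 to 2018-12-31: 156 days at 3.75% → £906000 × 3.75% × 156/365 = £14520.8219
Total = £21792.4027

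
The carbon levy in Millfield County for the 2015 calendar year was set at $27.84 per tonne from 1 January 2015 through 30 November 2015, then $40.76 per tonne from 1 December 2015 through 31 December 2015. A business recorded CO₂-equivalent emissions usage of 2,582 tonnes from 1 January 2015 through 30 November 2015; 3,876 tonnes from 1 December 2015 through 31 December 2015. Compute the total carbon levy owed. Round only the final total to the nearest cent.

$229,868.64

1 January – 30 November 2015: 2,582 tonnes at $27.84/tonne → $71,882.88
1 December – 31 December 2015: 3,876 tonnes at $40.76/tonne → $157,985.76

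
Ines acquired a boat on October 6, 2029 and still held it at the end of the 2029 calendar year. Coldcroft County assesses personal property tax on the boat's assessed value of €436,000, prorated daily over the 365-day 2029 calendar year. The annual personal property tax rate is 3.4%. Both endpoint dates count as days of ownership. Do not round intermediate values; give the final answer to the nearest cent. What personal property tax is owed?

€3,533.39

Days held (October 6 – December 31, 2029): 87 out of 365
Tax = €436,000 × 3.4% × 87/365 = €3,533.3918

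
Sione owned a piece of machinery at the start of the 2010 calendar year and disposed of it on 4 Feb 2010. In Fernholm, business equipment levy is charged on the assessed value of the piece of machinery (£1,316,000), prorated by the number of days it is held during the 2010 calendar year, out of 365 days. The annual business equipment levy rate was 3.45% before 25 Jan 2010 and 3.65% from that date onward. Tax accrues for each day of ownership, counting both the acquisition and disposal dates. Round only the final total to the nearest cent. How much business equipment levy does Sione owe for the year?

1 Jan – 24 Jan 2010: 24 days at 3.45% → £1,316,000 × 3.45% × 24/365 = £2,985.3370
25 Jan – 4 Feb 2010: 11 days at 3.65% → £1,316,000 × 3.65% × 11/365 = £1,447.6000
Total = £4,432.9370

£4,432.94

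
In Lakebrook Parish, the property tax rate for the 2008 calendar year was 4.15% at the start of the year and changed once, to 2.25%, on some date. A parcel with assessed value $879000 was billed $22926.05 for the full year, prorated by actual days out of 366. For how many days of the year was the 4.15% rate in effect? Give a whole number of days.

69 days

Let d = days at the first rate; then 366 − d days at the second rate.
$879000 × [4.15%·d + 2.25%·(366−d)] / 366 = $22926.05
Solving gives d = 69, so the new rate took effect on March 10, 2008.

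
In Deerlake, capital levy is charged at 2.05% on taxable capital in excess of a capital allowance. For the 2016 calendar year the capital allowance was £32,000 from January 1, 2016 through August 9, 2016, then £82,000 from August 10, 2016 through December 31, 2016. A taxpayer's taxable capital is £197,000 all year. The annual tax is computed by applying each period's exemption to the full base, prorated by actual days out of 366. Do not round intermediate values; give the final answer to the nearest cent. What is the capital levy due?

January 1 – August 9, 2016: 222 days, exemption £32,000 → (£197,000 − £32,000) × 2.05% × 222/366 = £2,051.6803
August 10 – December 31, 2016: 144 days, exemption £82,000 → (£197,000 − £82,000) × 2.05% × 144/366 = £927.5410
Total = £2,979.2213

£2,979.22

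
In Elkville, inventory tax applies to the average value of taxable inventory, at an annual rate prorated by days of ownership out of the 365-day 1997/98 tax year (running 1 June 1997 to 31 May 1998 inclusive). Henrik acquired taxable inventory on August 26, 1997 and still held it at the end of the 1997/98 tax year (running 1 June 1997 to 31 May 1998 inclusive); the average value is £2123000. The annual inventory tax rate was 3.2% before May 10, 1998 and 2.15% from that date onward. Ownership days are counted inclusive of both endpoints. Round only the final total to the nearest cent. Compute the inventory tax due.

August 26, 1997 – May 9, 1998: 257 days at 3.2% → £2123000 × 3.2% × 257/365 = £47834.3890
May 10 – May 31, 1998: 22 days at 2.15% → £2123000 × 2.15% × 22/365 = £2751.1753
Total = £50585.5644

£50585.56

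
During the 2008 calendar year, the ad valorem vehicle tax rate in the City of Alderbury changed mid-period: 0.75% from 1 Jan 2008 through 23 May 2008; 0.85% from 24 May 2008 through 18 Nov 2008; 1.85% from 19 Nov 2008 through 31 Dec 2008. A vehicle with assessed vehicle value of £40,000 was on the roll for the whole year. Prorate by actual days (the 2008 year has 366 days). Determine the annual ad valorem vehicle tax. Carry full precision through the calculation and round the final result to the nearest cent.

£371.26

1 Jan – 23 May 2008: 144 days at 0.75% → £40,000 × 0.75% × 144/366 = £118.0328
24 May – 18 Nov 2008: 179 days at 0.85% → £40,000 × 0.85% × 179/366 = £166.2842
19 Nov – 31 Dec 2008: 43 days at 1.85% → £40,000 × 1.85% × 43/366 = £86.9399
Total = £371.2568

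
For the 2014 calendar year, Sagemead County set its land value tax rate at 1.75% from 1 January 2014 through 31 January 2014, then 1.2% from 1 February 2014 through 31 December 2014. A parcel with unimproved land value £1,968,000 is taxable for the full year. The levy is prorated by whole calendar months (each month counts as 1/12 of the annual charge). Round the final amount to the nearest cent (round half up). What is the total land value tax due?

1 January – 31 January 2014: 1 month at 1.75% → £1,968,000 × 1.75% × 1/12 = £2,870.0000
1 February – 31 December 2014: 11 months at 1.2% → £1,968,000 × 1.2% × 11/12 = £21,648.0000
Total = £24,518.0000

£24,518.00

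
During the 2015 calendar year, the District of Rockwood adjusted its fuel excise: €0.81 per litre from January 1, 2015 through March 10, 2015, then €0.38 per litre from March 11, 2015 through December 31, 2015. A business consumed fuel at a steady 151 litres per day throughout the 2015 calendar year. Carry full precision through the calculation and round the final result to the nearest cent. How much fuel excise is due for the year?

January 1 – March 10, 2015: 69 days × 151 litres/day = 10,419 litres at €0.81/litre → €8439.39
March 11 – December 31, 2015: 296 days × 151 litres/day = 44,696 litres at €0.38/litre → €16984.48

€25423.87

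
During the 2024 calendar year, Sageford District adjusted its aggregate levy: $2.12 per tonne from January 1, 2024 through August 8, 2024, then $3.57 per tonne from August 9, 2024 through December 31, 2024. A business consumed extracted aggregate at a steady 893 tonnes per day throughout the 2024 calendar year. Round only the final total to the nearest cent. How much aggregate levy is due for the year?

$880,649.81

January 1 – August 8, 2024: 221 days × 893 tonnes/day = 197,353 tonnes at $2.12/tonne → $418,388.36
August 9 – December 31, 2024: 145 days × 893 tonnes/day = 129,485 tonnes at $3.57/tonne → $462,261.45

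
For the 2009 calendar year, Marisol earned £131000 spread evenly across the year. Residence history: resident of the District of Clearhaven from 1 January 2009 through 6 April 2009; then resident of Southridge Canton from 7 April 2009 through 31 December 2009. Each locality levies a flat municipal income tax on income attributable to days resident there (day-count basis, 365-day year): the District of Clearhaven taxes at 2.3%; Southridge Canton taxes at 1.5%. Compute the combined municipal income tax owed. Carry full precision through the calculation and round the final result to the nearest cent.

The District of Clearhaven, 1 January – 6 April 2009: 96 days → £131000 × 2.3% × 96/365 = £792.4603
Southridge Canton, 7 April – 31 December 2009: 269 days → £131000 × 1.5% × 269/365 = £1448.1781
Total = £2240.6384

£2240.64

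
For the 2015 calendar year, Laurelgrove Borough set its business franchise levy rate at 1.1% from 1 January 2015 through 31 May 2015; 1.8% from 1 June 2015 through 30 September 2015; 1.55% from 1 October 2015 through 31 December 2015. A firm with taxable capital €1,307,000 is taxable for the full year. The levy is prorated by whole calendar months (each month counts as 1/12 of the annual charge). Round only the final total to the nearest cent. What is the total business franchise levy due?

1 January – 31 May 2015: 5 months at 1.1% → €1,307,000 × 1.1% × 5/12 = €5,990.4167
1 June – 30 September 2015: 4 months at 1.8% → €1,307,000 × 1.8% × 4/12 = €7,842.0000
1 October – 31 December 2015: 3 months at 1.55% → €1,307,000 × 1.55% × 3/12 = €5,064.6250
Total = €18,897.0417

€18,897.04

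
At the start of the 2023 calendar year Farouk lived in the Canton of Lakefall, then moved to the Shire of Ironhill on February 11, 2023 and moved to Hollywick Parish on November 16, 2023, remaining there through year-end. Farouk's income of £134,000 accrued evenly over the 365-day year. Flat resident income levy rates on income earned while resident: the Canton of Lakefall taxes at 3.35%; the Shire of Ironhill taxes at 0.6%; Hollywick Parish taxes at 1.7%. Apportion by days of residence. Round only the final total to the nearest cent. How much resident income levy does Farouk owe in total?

£1,403.70

The Canton of Lakefall, January 1 – February 10, 2023: 41 days → £134,000 × 3.35% × 41/365 = £504.2438
The Shire of Ironhill, February 11 – November 15, 2023: 278 days → £134,000 × 0.6% × 278/365 = £612.3616
Hollywick Parish, November 16 – December 31, 2023: 46 days → £134,000 × 1.7% × 46/365 = £287.0904
Total = £1,403.6959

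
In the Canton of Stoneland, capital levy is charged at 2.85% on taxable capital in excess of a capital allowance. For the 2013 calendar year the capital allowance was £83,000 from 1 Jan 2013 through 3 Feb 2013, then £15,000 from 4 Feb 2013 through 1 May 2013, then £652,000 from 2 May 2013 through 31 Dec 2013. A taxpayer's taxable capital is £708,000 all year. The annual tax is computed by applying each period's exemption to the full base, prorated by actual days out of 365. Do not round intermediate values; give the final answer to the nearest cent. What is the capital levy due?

£7,433.82

1 Jan – 3 Feb 2013: 34 days, exemption £83,000 → (£708,000 − £83,000) × 2.85% × 34/365 = £1,659.2466
4 Feb – 1 May 2013: 87 days, exemption £15,000 → (£708,000 − £15,000) × 2.85% × 87/365 = £4,707.6534
2 May – 31 Dec 2013: 244 days, exemption £652,000 → (£708,000 − £652,000) × 2.85% × 244/365 = £1,066.9151
Total = £7,433.8151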